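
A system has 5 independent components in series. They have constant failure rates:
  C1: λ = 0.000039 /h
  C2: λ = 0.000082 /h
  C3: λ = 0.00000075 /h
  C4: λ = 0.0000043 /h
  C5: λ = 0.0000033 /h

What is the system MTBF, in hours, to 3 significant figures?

7730

Series of exponential components: λ_sys = Σ λ_i
λ_sys = 0.000039 + 0.000082 + 0.00000075 + 0.0000043 + 0.0000033 = 1.2935e-04 /h
MTBF = 1 / λ_sys = 7730 h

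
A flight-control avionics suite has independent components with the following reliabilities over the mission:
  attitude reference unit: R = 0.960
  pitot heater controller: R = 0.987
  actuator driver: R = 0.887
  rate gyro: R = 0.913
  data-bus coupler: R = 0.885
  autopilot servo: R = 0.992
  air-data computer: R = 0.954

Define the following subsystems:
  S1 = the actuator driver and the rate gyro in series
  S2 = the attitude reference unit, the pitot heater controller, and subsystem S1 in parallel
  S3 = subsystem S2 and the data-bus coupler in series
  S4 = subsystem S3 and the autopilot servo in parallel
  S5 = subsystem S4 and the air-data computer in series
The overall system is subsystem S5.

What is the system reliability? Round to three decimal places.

0.953

Series (actuator driver and rate gyro): 0.88700 × 0.91300 = 0.80983
Parallel (attitude reference unit, pitot heater controller, and [0.80983]): 1 − (1 − 0.96000)(1 − 0.98700)(1 − 0.80983) = 0.99990
Series ([0.99990] and data-bus coupler): 0.99990 × 0.88500 = 0.88491
Parallel ([0.88491] and autopilot servo): 1 − (1 − 0.88491)(1 − 0.99200) = 0.99908
Series ([0.99908] and air-data computer): 0.99908 × 0.95400 = 0.953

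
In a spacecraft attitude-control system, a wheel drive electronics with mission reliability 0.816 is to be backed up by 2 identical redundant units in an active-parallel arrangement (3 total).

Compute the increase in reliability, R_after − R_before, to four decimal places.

0.1778

R_before = 0.816
R_after = 1 − (1 − 0.816)^3 = 0.9938
ΔR = 0.9938 − 0.816 = 0.1778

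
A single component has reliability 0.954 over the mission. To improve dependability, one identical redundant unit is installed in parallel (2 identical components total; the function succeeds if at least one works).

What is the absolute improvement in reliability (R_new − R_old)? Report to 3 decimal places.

R_before = 0.954
R_after = 1 − (1 − 0.954)^2 = 0.998
ΔR = 0.998 − 0.954 = 0.044

0.044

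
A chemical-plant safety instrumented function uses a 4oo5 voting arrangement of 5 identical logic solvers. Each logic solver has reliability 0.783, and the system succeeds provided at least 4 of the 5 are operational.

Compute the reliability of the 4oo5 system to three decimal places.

0.702

R = Σ_{i=4}^{5} C(5,i) p^i (1−p)^{5−i} with p = 0.783
C(5,4)·0.783^4·0.217^1 = 0.40783
C(5,5)·0.783^5·0.217^0 = 0.29431
Sum = 0.702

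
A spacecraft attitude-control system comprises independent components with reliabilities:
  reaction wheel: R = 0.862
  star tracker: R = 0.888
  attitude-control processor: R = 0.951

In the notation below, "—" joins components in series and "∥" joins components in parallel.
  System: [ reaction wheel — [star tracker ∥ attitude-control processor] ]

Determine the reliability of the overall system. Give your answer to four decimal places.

0.8573

Parallel (star tracker and attitude-control processor): 1 − (1 − 0.888000)(1 − 0.951000) = 0.994512
Series (reaction wheel and [0.994512]): 0.862000 × 0.994512 = 0.8573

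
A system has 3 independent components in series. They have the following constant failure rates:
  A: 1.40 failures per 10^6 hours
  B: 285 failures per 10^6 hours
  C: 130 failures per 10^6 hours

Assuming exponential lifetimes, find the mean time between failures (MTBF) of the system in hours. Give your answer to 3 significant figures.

Series of exponential components: λ_sys = Σ λ_i
λ_sys = 0.00000140 + 0.000285 + 0.000130 = 4.1640e-04 /h
MTBF = 1 / λ_sys = 2400 h

2400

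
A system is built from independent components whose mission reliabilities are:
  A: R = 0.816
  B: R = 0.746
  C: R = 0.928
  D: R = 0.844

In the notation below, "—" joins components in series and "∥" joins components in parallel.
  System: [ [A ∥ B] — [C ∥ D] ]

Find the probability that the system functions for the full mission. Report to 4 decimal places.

0.9426

Parallel (A and B): 1 − (1 − 0.816000)(1 − 0.746000) = 0.953264
Parallel (C and D): 1 − (1 − 0.928000)(1 − 0.844000) = 0.988768
Series ([0.953264] and [0.988768]): 0.953264 × 0.988768 = 0.9426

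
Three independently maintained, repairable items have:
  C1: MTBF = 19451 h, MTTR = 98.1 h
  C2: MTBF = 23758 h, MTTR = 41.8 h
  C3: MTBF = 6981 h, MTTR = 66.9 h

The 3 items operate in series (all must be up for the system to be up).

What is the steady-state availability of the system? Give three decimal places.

0.984

A(C1) = MTBF/(MTBF+MTTR) = 19451/(19451+98.1) = 0.994982
A(C2) = MTBF/(MTBF+MTTR) = 23758/(23758+41.8) = 0.998244
A(C3) = MTBF/(MTBF+MTTR) = 6981/(6981+66.9) = 0.990508
Series availability: 0.994982 × 0.998244 × 0.990508 = 0.984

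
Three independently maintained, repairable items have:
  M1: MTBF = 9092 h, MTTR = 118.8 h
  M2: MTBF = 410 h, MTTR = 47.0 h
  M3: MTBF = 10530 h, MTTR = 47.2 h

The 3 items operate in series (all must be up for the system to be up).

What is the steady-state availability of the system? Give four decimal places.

A(M1) = MTBF/(MTBF+MTTR) = 9092/(9092+118.8) = 0.987102
A(M2) = MTBF/(MTBF+MTTR) = 410/(410+47.0) = 0.897155
A(M3) = MTBF/(MTBF+MTTR) = 10530/(10530+47.2) = 0.995538
Series availability: 0.987102 × 0.897155 × 0.995538 = 0.8816

0.8816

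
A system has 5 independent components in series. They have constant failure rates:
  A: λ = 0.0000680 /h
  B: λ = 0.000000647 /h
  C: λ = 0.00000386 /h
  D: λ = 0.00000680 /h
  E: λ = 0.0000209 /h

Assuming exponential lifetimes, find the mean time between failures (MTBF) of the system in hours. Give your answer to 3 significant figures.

9980

Series of exponential components: λ_sys = Σ λ_i
λ_sys = 0.0000680 + 0.000000647 + 0.00000386 + 0.00000680 + 0.0000209 = 1.0021e-04 /h
MTBF = 1 / λ_sys = 9980 h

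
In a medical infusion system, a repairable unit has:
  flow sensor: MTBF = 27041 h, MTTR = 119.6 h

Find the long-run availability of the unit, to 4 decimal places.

A(flow sensor) = MTBF/(MTBF+MTTR) = 27041/(27041+119.6) = 0.9956

0.9956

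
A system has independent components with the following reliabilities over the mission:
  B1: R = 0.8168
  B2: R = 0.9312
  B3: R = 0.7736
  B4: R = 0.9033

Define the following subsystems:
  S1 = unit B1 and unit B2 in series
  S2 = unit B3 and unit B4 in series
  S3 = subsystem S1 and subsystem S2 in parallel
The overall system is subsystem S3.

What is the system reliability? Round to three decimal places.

Series (B1 and B2): 0.81680 × 0.93120 = 0.76060
Series (B3 and B4): 0.77360 × 0.90330 = 0.69879
Parallel ([0.76060] and [0.69879]): 1 − (1 − 0.76060)(1 − 0.69879) = 0.928

0.928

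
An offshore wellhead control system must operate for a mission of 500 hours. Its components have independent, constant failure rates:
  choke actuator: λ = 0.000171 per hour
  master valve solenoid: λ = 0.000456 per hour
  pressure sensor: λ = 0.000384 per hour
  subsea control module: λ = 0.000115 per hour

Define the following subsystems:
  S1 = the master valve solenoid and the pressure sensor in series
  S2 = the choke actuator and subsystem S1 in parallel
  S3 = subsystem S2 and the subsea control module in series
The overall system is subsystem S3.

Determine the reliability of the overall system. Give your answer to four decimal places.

R(choke actuator) = exp(−0.000171 × 500) = 0.918053
R(master valve solenoid) = exp(−0.000456 × 500) = 0.796124
R(pressure sensor) = exp(−0.000384 × 500) = 0.825307
R(subsea control module) = exp(−0.000115 × 500) = 0.944122
Series (master valve solenoid and pressure sensor): 0.796124 × 0.825307 = 0.657047
Parallel (choke actuator and [0.657047]): 1 − (1 − 0.918053)(1 − 0.657047) = 0.971896
Series ([0.971896] and subsea control module): 0.971896 × 0.944122 = 0.9176

0.9176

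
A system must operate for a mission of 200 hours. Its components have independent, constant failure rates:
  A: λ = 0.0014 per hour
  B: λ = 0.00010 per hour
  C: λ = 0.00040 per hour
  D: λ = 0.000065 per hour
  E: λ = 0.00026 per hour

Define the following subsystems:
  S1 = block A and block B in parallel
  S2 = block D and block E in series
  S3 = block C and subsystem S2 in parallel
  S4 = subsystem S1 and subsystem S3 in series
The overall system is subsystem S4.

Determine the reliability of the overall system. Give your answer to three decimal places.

R(A) = exp(−0.0014 × 200) = 0.75578
R(B) = exp(−0.00010 × 200) = 0.98020
R(C) = exp(−0.00040 × 200) = 0.92312
R(D) = exp(−0.000065 × 200) = 0.98708
R(E) = exp(−0.00026 × 200) = 0.94933
Parallel (A and B): 1 − (1 − 0.75578)(1 − 0.98020) = 0.99516
Series (D and E): 0.98708 × 0.94933 = 0.93706
Parallel (C and [0.93706]): 1 − (1 − 0.92312)(1 − 0.93706) = 0.99516
Series ([0.99516] and [0.99516]): 0.99516 × 0.99516 = 0.990

0.990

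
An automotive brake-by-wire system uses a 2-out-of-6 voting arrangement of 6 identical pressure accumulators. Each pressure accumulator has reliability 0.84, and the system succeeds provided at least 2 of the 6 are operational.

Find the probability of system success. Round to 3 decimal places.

0.999

R = Σ_{i=2}^{6} C(6,i) p^i (1−p)^{6−i} with p = 0.84
C(6,2)·0.84^2·0.16^4 = 0.00694
C(6,3)·0.84^3·0.16^3 = 0.04855
C(6,4)·0.84^4·0.16^2 = 0.19118
C(6,5)·0.84^5·0.16^1 = 0.40148
C(6,6)·0.84^6·0.16^0 = 0.35130
Sum = 0.999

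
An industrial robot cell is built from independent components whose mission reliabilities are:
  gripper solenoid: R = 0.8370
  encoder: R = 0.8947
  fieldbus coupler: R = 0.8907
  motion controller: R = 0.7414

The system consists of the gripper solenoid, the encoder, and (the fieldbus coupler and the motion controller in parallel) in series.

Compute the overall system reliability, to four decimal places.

0.7277

Parallel (fieldbus coupler and motion controller): 1 − (1 − 0.890700)(1 − 0.741400) = 0.971735
Series (gripper solenoid, encoder, and [0.971735]): 0.837000 × 0.894700 × 0.971735 = 0.7277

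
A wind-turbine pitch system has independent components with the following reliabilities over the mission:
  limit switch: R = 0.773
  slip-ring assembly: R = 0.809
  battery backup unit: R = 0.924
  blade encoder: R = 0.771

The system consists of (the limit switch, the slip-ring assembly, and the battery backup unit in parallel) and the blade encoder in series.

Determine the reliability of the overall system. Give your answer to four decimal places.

0.7685

Parallel (limit switch, slip-ring assembly, and battery backup unit): 1 − (1 − 0.773000)(1 − 0.809000)(1 − 0.924000) = 0.996705
Series ([0.996705] and blade encoder): 0.996705 × 0.771000 = 0.7685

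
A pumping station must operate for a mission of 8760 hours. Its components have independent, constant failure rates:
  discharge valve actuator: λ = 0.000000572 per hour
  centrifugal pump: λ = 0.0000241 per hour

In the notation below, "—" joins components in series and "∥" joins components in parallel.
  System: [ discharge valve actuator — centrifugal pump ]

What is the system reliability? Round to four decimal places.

R(discharge valve actuator) = exp(−0.000000572 × 8760) = 0.995002
R(centrifugal pump) = exp(−0.0000241 × 8760) = 0.809680
Series (discharge valve actuator and centrifugal pump): 0.995002 × 0.809680 = 0.8056

0.8056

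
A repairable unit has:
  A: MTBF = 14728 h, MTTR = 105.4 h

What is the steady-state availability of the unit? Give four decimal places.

A(A) = MTBF/(MTBF+MTTR) = 14728/(14728+105.4) = 0.9929

0.9929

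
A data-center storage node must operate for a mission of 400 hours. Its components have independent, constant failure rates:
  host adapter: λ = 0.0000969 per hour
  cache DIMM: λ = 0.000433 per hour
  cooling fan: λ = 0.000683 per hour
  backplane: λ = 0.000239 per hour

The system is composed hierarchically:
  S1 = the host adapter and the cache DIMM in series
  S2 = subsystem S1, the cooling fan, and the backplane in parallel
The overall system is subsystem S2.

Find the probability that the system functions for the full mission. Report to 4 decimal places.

0.9958

R(host adapter) = exp(−0.0000969 × 400) = 0.961982
R(cache DIMM) = exp(−0.000433 × 400) = 0.840969
R(cooling fan) = exp(−0.000683 × 400) = 0.760941
R(backplane) = exp(−0.000239 × 400) = 0.908827
Series (host adapter and cache DIMM): 0.961982 × 0.840969 = 0.808997
Parallel ([0.808997], cooling fan, and backplane): 1 − (1 − 0.808997)(1 − 0.760941)(1 − 0.908827) = 0.9958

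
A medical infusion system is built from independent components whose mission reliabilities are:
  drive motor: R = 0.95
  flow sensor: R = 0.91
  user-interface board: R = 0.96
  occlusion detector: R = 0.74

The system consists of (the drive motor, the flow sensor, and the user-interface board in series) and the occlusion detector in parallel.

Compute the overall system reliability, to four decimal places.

Series (drive motor, flow sensor, and user-interface board): 0.950000 × 0.910000 × 0.960000 = 0.829920
Parallel ([0.829920] and occlusion detector): 1 − (1 − 0.829920)(1 − 0.740000) = 0.9558

0.9558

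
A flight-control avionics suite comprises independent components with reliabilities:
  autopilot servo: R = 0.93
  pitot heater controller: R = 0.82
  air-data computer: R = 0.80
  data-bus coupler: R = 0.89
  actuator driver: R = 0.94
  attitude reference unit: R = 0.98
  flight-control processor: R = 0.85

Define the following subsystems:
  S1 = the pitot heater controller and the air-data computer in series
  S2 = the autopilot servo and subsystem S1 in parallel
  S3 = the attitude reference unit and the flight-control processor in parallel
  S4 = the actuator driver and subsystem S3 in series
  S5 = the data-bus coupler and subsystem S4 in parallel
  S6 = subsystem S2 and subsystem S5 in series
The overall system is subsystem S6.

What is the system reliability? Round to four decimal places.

0.9692

Series (pitot heater controller and air-data computer): 0.820000 × 0.800000 = 0.656000
Parallel (autopilot servo and [0.656000]): 1 − (1 − 0.930000)(1 − 0.656000) = 0.975920
Parallel (attitude reference unit and flight-control processor): 1 − (1 − 0.980000)(1 − 0.850000) = 0.997000
Series (actuator driver and [0.997000]): 0.940000 × 0.997000 = 0.937180
Parallel (data-bus coupler and [0.937180]): 1 − (1 − 0.890000)(1 − 0.937180) = 0.993090
Series ([0.975920] and [0.993090]): 0.975920 × 0.993090 = 0.9692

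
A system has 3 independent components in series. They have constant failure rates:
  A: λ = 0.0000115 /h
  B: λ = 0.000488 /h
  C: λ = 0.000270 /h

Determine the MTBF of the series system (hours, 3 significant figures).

1300

Series of exponential components: λ_sys = Σ λ_i
λ_sys = 0.0000115 + 0.000488 + 0.000270 = 7.6950e-04 /h
MTBF = 1 / λ_sys = 1300 h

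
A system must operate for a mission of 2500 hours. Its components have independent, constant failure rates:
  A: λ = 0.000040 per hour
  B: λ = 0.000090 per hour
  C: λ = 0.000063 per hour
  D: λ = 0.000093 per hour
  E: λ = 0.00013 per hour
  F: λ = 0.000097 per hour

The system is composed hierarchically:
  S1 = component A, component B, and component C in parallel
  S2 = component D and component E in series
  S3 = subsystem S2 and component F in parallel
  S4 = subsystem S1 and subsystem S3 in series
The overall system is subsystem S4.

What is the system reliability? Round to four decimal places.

R(A) = exp(−0.000040 × 2500) = 0.904837
R(B) = exp(−0.000090 × 2500) = 0.798516
R(C) = exp(−0.000063 × 2500) = 0.854277
R(D) = exp(−0.000093 × 2500) = 0.792550
R(E) = exp(−0.00013 × 2500) = 0.722527
R(F) = exp(−0.000097 × 2500) = 0.784664
Parallel (A, B, and C): 1 − (1 − 0.904837)(1 − 0.798516)(1 − 0.854277) = 0.997206
Series (D and E): 0.792550 × 0.722527 = 0.572639
Parallel ([0.572639] and F): 1 − (1 − 0.572639)(1 − 0.784664) = 0.907974
Series ([0.997206] and [0.907974]): 0.997206 × 0.907974 = 0.9054

0.9054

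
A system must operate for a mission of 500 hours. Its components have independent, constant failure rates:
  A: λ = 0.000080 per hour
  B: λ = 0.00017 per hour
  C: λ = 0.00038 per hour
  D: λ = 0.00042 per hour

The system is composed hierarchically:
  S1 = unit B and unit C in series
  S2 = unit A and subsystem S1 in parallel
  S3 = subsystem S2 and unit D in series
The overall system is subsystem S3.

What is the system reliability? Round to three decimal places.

R(A) = exp(−0.000080 × 500) = 0.96079
R(B) = exp(−0.00017 × 500) = 0.91851
R(C) = exp(−0.00038 × 500) = 0.82696
R(D) = exp(−0.00042 × 500) = 0.81058
Series (B and C): 0.91851 × 0.82696 = 0.75957
Parallel (A and [0.75957]): 1 − (1 − 0.96079)(1 − 0.75957) = 0.99057
Series ([0.99057] and D): 0.99057 × 0.81058 = 0.803

0.803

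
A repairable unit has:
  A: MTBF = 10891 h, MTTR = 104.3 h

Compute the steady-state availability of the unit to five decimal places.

0.99051

A(A) = MTBF/(MTBF+MTTR) = 10891/(10891+104.3) = 0.99051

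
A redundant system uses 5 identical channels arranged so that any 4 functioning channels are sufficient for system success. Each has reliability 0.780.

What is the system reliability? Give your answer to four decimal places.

0.6959

R = Σ_{i=4}^{5} C(5,i) p^i (1−p)^{5−i} with p = 0.780
C(5,4)·0.780^4·0.220^1 = 0.407166
C(5,5)·0.780^5·0.220^0 = 0.288717
Sum = 0.6959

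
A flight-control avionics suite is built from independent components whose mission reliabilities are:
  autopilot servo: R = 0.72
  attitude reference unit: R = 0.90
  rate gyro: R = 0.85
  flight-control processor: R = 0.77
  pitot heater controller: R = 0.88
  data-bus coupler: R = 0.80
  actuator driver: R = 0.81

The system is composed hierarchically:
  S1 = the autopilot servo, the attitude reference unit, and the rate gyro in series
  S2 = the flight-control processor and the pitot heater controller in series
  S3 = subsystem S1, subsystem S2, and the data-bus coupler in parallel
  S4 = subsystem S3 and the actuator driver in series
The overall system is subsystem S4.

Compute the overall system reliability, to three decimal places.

Series (autopilot servo, attitude reference unit, and rate gyro): 0.72000 × 0.90000 × 0.85000 = 0.55080
Series (flight-control processor and pitot heater controller): 0.77000 × 0.88000 = 0.67760
Parallel ([0.55080], [0.67760], and data-bus coupler): 1 − (1 − 0.55080)(1 − 0.67760)(1 − 0.80000) = 0.97104
Series ([0.97104] and actuator driver): 0.97104 × 0.81000 = 0.787

0.787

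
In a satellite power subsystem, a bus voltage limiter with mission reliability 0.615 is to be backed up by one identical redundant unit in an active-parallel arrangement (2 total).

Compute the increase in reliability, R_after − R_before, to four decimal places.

R_before = 0.615
R_after = 1 − (1 − 0.615)^2 = 0.8518
ΔR = 0.8518 − 0.615 = 0.2368

0.2368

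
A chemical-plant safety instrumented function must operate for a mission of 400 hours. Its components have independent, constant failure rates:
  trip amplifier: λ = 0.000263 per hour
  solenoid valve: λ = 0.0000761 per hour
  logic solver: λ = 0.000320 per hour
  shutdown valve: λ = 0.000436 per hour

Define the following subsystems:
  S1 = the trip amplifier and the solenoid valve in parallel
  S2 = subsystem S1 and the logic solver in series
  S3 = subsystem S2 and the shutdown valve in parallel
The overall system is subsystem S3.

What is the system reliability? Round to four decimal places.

0.9804

R(trip amplifier) = exp(−0.000263 × 400) = 0.900144
R(solenoid valve) = exp(−0.0000761 × 400) = 0.970019
R(logic solver) = exp(−0.000320 × 400) = 0.879853
R(shutdown valve) = exp(−0.000436 × 400) = 0.839961
Parallel (trip amplifier and solenoid valve): 1 − (1 − 0.900144)(1 − 0.970019) = 0.997006
Series ([0.997006] and logic solver): 0.997006 × 0.879853 = 0.877219
Parallel ([0.877219] and shutdown valve): 1 − (1 − 0.877219)(1 − 0.839961) = 0.9804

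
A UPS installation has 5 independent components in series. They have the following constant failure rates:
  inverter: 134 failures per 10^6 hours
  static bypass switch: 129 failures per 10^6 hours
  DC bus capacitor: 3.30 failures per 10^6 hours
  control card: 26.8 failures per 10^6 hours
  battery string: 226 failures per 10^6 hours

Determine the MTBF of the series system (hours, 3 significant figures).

Series of exponential components: λ_sys = Σ λ_i
λ_sys = 0.000134 + 0.000129 + 0.00000330 + 0.0000268 + 0.000226 = 5.1910e-04 /h
MTBF = 1 / λ_sys = 1930 h

1930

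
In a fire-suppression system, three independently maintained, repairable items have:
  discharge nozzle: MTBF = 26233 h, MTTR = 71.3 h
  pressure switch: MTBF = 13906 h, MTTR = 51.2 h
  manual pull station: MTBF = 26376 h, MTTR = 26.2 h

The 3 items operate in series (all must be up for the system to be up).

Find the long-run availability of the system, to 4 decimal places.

0.9926

A(discharge nozzle) = MTBF/(MTBF+MTTR) = 26233/(26233+71.3) = 0.997289
A(pressure switch) = MTBF/(MTBF+MTTR) = 13906/(13906+51.2) = 0.996332
A(manual pull station) = MTBF/(MTBF+MTTR) = 26376/(26376+26.2) = 0.999008
Series availability: 0.997289 × 0.996332 × 0.999008 = 0.9926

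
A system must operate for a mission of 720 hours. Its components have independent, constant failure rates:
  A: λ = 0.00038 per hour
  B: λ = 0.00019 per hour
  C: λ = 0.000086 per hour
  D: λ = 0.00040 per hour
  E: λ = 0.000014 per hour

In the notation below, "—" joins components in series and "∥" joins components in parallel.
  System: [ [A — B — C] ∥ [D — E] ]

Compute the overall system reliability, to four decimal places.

R(A) = exp(−0.00038 × 720) = 0.760636
R(B) = exp(−0.00019 × 720) = 0.872145
R(C) = exp(−0.000086 × 720) = 0.939958
R(D) = exp(−0.00040 × 720) = 0.749762
R(E) = exp(−0.000014 × 720) = 0.989971
Series (A, B, and C): 0.760636 × 0.872145 × 0.939958 = 0.623554
Series (D and E): 0.749762 × 0.989971 = 0.742243
Parallel ([0.623554] and [0.742243]): 1 − (1 − 0.623554)(1 − 0.742243) = 0.9030

0.9030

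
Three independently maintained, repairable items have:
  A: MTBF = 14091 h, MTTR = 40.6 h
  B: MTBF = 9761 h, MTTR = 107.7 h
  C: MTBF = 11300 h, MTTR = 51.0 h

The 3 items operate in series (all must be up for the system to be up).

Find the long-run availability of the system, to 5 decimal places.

0.98181

A(A) = MTBF/(MTBF+MTTR) = 14091/(14091+40.6) = 0.997127
A(B) = MTBF/(MTBF+MTTR) = 9761/(9761+107.7) = 0.989087
A(C) = MTBF/(MTBF+MTTR) = 11300/(11300+51.0) = 0.995507
Series availability: 0.997127 × 0.989087 × 0.995507 = 0.98181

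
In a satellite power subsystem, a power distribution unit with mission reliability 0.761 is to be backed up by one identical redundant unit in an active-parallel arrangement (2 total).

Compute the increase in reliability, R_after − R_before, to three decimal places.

R_before = 0.761
R_after = 1 − (1 − 0.761)^2 = 0.943
ΔR = 0.943 − 0.761 = 0.182

0.182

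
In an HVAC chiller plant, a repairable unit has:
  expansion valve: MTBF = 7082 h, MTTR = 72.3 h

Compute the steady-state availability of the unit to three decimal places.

0.990

A(expansion valve) = MTBF/(MTBF+MTTR) = 7082/(7082+72.3) = 0.990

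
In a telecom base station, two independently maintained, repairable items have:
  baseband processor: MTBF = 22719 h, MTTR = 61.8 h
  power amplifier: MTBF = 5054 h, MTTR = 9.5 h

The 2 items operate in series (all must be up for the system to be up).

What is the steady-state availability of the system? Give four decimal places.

A(baseband processor) = MTBF/(MTBF+MTTR) = 22719/(22719+61.8) = 0.997287
A(power amplifier) = MTBF/(MTBF+MTTR) = 5054/(5054+9.5) = 0.998124
Series availability: 0.997287 × 0.998124 = 0.9954

0.9954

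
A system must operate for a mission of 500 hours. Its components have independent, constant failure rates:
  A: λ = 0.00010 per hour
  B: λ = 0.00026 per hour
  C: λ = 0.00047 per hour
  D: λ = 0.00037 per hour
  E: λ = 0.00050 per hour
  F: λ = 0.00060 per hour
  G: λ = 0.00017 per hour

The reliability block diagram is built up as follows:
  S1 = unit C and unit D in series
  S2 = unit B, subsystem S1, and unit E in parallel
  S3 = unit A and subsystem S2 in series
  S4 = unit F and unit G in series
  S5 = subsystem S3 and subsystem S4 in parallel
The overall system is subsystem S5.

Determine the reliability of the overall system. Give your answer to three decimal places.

0.982

R(A) = exp(−0.00010 × 500) = 0.95123
R(B) = exp(−0.00026 × 500) = 0.87810
R(C) = exp(−0.00047 × 500) = 0.79057
R(D) = exp(−0.00037 × 500) = 0.83110
R(E) = exp(−0.00050 × 500) = 0.77880
R(F) = exp(−0.00060 × 500) = 0.74082
R(G) = exp(−0.00017 × 500) = 0.91851
Series (C and D): 0.79057 × 0.83110 = 0.65704
Parallel (B, [0.65704], and E): 1 − (1 − 0.87810)(1 − 0.65704)(1 − 0.77880) = 0.99075
Series (A and [0.99075]): 0.95123 × 0.99075 = 0.94243
Series (F and G): 0.74082 × 0.91851 = 0.68045
Parallel ([0.94243] and [0.68045]): 1 − (1 − 0.94243)(1 − 0.68045) = 0.982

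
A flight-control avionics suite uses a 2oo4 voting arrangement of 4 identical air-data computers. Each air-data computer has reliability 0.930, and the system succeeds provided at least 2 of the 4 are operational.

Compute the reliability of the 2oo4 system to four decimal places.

R = Σ_{i=2}^{4} C(4,i) p^i (1−p)^{4−i} with p = 0.930
C(4,2)·0.930^2·0.070^2 = 0.025428
C(4,3)·0.930^3·0.070^1 = 0.225220
C(4,4)·0.930^4·0.070^0 = 0.748052
Sum = 0.9987

0.9987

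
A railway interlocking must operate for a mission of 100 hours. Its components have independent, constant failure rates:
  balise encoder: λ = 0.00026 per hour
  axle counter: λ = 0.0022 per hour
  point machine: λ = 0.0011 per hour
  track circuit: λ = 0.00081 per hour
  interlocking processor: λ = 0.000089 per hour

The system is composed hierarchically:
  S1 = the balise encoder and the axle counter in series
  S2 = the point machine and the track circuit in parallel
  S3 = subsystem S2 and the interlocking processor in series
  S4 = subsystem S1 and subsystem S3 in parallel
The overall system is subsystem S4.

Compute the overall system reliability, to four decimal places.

0.9963

R(balise encoder) = exp(−0.00026 × 100) = 0.974335
R(axle counter) = exp(−0.0022 × 100) = 0.802519
R(point machine) = exp(−0.0011 × 100) = 0.895834
R(track circuit) = exp(−0.00081 × 100) = 0.922194
R(interlocking processor) = exp(−0.000089 × 100) = 0.991139
Series (balise encoder and axle counter): 0.974335 × 0.802519 = 0.781922
Parallel (point machine and track circuit): 1 − (1 − 0.895834)(1 − 0.922194) = 0.991895
Series ([0.991895] and interlocking processor): 0.991895 × 0.991139 = 0.983106
Parallel ([0.781922] and [0.983106]): 1 − (1 − 0.781922)(1 − 0.983106) = 0.9963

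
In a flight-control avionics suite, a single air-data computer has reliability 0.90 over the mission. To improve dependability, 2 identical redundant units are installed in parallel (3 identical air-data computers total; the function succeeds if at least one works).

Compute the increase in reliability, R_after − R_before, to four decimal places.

0.0990

R_before = 0.90
R_after = 1 − (1 − 0.90)^3 = 0.9990
ΔR = 0.9990 − 0.90 = 0.0990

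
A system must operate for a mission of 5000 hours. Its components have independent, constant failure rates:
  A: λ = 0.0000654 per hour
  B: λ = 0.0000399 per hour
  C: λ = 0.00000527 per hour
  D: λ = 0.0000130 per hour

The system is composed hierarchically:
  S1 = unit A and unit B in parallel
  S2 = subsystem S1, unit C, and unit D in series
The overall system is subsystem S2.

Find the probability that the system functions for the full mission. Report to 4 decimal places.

R(A) = exp(−0.0000654 × 5000) = 0.721084
R(B) = exp(−0.0000399 × 5000) = 0.819140
R(C) = exp(−0.00000527 × 5000) = 0.973994
R(D) = exp(−0.0000130 × 5000) = 0.937067
Parallel (A and B): 1 − (1 − 0.721084)(1 − 0.819140) = 0.949555
Series ([0.949555], C, and D): 0.949555 × 0.973994 × 0.937067 = 0.8667

0.8667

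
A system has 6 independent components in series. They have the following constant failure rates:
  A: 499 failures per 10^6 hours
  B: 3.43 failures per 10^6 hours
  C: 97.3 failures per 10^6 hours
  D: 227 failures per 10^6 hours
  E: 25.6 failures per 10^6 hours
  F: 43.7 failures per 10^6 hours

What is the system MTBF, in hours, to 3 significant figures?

Series of exponential components: λ_sys = Σ λ_i
λ_sys = 0.000499 + 0.00000343 + 0.0000973 + 0.000227 + 0.0000256 + 0.0000437 = 8.9603e-04 /h
MTBF = 1 / λ_sys = 1120 h

1120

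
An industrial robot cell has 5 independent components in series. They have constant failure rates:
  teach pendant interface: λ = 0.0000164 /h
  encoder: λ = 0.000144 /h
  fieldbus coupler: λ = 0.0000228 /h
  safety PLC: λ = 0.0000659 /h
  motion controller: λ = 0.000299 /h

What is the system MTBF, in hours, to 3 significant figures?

Series of exponential components: λ_sys = Σ λ_i
λ_sys = 0.0000164 + 0.000144 + 0.0000228 + 0.0000659 + 0.000299 = 5.4810e-04 /h
MTBF = 1 / λ_sys = 1820 h

1820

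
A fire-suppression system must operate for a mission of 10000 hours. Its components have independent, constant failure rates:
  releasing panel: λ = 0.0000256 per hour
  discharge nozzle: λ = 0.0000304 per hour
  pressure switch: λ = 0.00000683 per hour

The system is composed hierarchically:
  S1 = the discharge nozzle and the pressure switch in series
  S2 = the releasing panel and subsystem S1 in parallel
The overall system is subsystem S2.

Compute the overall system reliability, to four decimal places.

0.9298

R(releasing panel) = exp(−0.0000256 × 10000) = 0.774142
R(discharge nozzle) = exp(−0.0000304 × 10000) = 0.737861
R(pressure switch) = exp(−0.00000683 × 10000) = 0.933980
Series (discharge nozzle and pressure switch): 0.737861 × 0.933980 = 0.689147
Parallel (releasing panel and [0.689147]): 1 − (1 − 0.774142)(1 − 0.689147) = 0.9298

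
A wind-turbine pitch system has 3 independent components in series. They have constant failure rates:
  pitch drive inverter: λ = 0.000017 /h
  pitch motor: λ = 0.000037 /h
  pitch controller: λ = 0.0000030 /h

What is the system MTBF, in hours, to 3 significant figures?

17500

Series of exponential components: λ_sys = Σ λ_i
λ_sys = 0.000017 + 0.000037 + 0.0000030 = 5.7000e-05 /h
MTBF = 1 / λ_sys = 17500 h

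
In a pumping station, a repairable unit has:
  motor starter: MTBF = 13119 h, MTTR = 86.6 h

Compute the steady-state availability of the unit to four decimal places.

A(motor starter) = MTBF/(MTBF+MTTR) = 13119/(13119+86.6) = 0.9934

0.9934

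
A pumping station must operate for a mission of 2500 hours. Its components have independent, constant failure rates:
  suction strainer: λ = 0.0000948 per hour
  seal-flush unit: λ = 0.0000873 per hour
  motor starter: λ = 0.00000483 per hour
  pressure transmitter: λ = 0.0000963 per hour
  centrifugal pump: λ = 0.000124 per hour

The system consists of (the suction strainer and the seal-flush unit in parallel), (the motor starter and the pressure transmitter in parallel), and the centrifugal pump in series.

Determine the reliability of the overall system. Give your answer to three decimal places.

R(suction strainer) = exp(−0.0000948 × 2500) = 0.78899
R(seal-flush unit) = exp(−0.0000873 × 2500) = 0.80392
R(motor starter) = exp(−0.00000483 × 2500) = 0.98800
R(pressure transmitter) = exp(−0.0000963 × 2500) = 0.78604
R(centrifugal pump) = exp(−0.000124 × 2500) = 0.73345
Parallel (suction strainer and seal-flush unit): 1 − (1 − 0.78899)(1 − 0.80392) = 0.95863
Parallel (motor starter and pressure transmitter): 1 − (1 − 0.98800)(1 − 0.78604) = 0.99743
Series ([0.95863], [0.99743], and centrifugal pump): 0.95863 × 0.99743 × 0.73345 = 0.701

0.701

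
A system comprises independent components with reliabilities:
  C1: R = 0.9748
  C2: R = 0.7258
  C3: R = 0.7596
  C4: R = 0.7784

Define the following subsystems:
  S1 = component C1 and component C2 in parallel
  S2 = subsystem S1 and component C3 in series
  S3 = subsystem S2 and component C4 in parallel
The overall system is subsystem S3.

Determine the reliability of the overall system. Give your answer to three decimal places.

Parallel (C1 and C2): 1 − (1 − 0.97480)(1 − 0.72580) = 0.99309
Series ([0.99309] and C3): 0.99309 × 0.75960 = 0.75435
Parallel ([0.75435] and C4): 1 − (1 − 0.75435)(1 − 0.77840) = 0.946

0.946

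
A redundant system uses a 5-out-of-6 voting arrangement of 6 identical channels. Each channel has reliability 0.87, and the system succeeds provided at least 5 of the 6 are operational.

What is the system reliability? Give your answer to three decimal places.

0.822

R = Σ_{i=5}^{6} C(6,i) p^i (1−p)^{6−i} with p = 0.87
C(6,5)·0.87^5·0.13^1 = 0.38877
C(6,6)·0.87^6·0.13^0 = 0.43363
Sum = 0.822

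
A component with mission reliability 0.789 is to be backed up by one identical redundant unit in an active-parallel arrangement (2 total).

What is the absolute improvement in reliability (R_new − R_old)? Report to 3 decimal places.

0.166

R_before = 0.789
R_after = 1 − (1 − 0.789)^2 = 0.955
ΔR = 0.955 − 0.789 = 0.166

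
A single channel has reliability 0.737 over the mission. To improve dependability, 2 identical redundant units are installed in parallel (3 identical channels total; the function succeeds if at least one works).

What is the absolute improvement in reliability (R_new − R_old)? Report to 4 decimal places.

R_before = 0.737
R_after = 1 − (1 − 0.737)^3 = 0.9818
ΔR = 0.9818 − 0.737 = 0.2448

0.2448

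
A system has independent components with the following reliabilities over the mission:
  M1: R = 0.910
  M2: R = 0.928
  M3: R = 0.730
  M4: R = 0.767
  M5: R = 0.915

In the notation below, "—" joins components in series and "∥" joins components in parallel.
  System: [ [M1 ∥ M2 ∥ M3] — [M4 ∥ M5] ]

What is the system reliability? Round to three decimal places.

Parallel (M1, M2, and M3): 1 − (1 − 0.91000)(1 − 0.92800)(1 − 0.73000) = 0.99825
Parallel (M4 and M5): 1 − (1 − 0.76700)(1 − 0.91500) = 0.98020
Series ([0.99825] and [0.98020]): 0.99825 × 0.98020 = 0.978

0.978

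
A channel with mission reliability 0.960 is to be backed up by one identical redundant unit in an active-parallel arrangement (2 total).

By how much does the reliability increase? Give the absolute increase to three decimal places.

R_before = 0.960
R_after = 1 − (1 − 0.960)^2 = 0.998
ΔR = 0.998 − 0.960 = 0.038

0.038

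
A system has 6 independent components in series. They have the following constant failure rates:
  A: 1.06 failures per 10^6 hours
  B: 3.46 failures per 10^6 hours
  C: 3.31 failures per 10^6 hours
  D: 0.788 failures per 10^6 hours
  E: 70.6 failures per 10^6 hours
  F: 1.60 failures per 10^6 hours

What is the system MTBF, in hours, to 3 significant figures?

Series of exponential components: λ_sys = Σ λ_i
λ_sys = 0.00000106 + 0.00000346 + 0.00000331 + 0.000000788 + 0.0000706 + 0.00000160 = 8.0818e-05 /h
MTBF = 1 / λ_sys = 12400 h

12400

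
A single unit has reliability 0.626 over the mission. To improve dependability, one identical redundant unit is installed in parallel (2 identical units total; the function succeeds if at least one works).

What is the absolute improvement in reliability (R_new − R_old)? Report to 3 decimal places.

0.234

R_before = 0.626
R_after = 1 − (1 − 0.626)^2 = 0.860
ΔR = 0.860 − 0.626 = 0.234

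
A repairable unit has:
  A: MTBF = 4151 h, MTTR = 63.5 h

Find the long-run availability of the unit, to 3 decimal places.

0.985

A(A) = MTBF/(MTBF+MTTR) = 4151/(4151+63.5) = 0.985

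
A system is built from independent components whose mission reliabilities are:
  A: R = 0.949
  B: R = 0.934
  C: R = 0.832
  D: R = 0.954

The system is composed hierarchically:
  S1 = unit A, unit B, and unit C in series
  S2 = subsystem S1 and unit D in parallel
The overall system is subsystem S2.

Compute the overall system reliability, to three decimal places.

Series (A, B, and C): 0.94900 × 0.93400 × 0.83200 = 0.73746
Parallel ([0.73746] and D): 1 − (1 − 0.73746)(1 − 0.95400) = 0.988

0.988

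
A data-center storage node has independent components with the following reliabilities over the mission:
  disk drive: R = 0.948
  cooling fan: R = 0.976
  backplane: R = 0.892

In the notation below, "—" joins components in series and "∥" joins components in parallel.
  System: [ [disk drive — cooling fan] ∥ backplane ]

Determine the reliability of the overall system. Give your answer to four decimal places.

Series (disk drive and cooling fan): 0.948000 × 0.976000 = 0.925248
Parallel ([0.925248] and backplane): 1 − (1 − 0.925248)(1 − 0.892000) = 0.9919

0.9919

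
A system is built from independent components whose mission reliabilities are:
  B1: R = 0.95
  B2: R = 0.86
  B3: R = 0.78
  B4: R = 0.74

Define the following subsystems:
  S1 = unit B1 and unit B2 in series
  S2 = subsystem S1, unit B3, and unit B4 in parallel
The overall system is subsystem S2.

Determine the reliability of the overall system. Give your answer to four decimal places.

0.9895

Series (B1 and B2): 0.950000 × 0.860000 = 0.817000
Parallel ([0.817000], B3, and B4): 1 − (1 − 0.817000)(1 − 0.780000)(1 − 0.740000) = 0.9895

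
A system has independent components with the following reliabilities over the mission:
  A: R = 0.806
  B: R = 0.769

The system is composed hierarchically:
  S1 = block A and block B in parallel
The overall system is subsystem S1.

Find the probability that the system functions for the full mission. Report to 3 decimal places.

Parallel (A and B): 1 − (1 − 0.80600)(1 − 0.76900) = 0.955

0.955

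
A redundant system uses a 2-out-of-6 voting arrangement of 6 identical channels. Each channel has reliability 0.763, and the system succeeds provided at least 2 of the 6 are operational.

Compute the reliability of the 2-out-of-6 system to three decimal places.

R = Σ_{i=2}^{6} C(6,i) p^i (1−p)^{6−i} with p = 0.763
C(6,2)·0.763^2·0.237^4 = 0.02755
C(6,3)·0.763^3·0.237^3 = 0.11826
C(6,4)·0.763^4·0.237^2 = 0.28555
C(6,5)·0.763^5·0.237^1 = 0.36772
C(6,6)·0.763^6·0.237^0 = 0.19731
Sum = 0.996

0.996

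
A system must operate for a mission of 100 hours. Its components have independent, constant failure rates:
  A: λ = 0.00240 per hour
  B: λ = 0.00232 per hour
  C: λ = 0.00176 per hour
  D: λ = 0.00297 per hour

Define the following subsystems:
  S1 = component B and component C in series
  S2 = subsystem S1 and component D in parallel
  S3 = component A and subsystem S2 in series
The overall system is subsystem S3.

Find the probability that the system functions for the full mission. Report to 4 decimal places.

0.7189

R(A) = exp(−0.00240 × 100) = 0.786628
R(B) = exp(−0.00232 × 100) = 0.792946
R(C) = exp(−0.00176 × 100) = 0.838618
R(D) = exp(−0.00297 × 100) = 0.743044
Series (B and C): 0.792946 × 0.838618 = 0.664979
Parallel ([0.664979] and D): 1 − (1 − 0.664979)(1 − 0.743044) = 0.913914
Series (A and [0.913914]): 0.786628 × 0.913914 = 0.7189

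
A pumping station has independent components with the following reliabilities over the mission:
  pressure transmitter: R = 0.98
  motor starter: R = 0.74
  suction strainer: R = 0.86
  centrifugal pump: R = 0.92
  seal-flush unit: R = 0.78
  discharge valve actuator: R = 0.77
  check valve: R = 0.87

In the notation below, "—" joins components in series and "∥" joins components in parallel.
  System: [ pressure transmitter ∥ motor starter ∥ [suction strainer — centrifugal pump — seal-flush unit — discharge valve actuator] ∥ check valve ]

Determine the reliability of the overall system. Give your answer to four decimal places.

0.9996

Series (suction strainer, centrifugal pump, seal-flush unit, and discharge valve actuator): 0.860000 × 0.920000 × 0.780000 × 0.770000 = 0.475195
Parallel (pressure transmitter, motor starter, [0.475195], and check valve): 1 − (1 − 0.980000)(1 − 0.740000)(1 − 0.475195)(1 − 0.870000) = 0.9996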